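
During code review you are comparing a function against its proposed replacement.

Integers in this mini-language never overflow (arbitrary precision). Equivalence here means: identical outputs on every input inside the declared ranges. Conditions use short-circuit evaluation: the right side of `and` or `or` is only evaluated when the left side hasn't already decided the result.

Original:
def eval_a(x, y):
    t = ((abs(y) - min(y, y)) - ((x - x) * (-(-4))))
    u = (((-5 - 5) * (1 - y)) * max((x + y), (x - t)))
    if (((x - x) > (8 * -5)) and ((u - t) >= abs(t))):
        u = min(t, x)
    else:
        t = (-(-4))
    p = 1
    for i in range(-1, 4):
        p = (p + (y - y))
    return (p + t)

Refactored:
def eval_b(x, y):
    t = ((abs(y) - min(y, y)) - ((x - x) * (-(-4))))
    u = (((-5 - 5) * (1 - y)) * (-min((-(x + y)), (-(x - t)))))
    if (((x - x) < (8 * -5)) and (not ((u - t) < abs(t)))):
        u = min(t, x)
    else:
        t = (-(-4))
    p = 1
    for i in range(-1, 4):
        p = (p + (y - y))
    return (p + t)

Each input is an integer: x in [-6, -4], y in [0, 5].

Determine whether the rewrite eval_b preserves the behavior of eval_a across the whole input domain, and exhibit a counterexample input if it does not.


The rewrite breaks on x=-6, y=0, where the results are 1 and 5.
eval_a: t := 0 | u := 60 | (((x - x) > (8 * -5)) and ((u - t) >= abs(t))): true | u := -6 | p := 1 | iter i=-1: | p := 1 | iter i=0: | p := 1 | iter i=1: | p := 1 | iter i=2: | p := 1 | iter i=3: | p := 1 | result 1
eval_b: t := 0 | u := 60 | (((x - x) < (8 * -5)) and (not ((u - t) < abs(t)))): false | t := 4 | p := 1 | iter i=-1: | p := 1 | iter i=0: | p := 1 | iter i=1: | p := 1 | iter i=2: | p := 1 | iter i=3: | p := 1 | result 5
verdict: not equivalent; witness: x=-6, y=0


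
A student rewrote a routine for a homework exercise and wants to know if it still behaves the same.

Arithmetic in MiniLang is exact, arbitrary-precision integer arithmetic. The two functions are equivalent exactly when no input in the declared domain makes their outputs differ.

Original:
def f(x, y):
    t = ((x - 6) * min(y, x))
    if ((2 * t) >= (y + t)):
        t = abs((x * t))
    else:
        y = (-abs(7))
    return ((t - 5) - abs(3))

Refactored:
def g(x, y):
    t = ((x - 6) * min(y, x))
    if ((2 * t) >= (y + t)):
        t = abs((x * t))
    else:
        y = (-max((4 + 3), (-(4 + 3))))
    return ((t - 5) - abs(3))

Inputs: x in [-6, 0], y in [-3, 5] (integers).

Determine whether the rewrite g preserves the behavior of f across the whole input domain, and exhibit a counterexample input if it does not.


Side by side, the visible changes include: constant usage differs; min/max/abs usage differs; arithmetic usage differs.
As a probe, take x=0, y=-1: f runs t=6, then ((2 * t) >= (y + t)) is true, then t=0, then returns -8; g runs t=6, then ((2 * t) >= (y + t)) is true, then t=0, then returns -8; both end at -8.
Every one of the 63 inputs gives matching results.
verdict: equivalent


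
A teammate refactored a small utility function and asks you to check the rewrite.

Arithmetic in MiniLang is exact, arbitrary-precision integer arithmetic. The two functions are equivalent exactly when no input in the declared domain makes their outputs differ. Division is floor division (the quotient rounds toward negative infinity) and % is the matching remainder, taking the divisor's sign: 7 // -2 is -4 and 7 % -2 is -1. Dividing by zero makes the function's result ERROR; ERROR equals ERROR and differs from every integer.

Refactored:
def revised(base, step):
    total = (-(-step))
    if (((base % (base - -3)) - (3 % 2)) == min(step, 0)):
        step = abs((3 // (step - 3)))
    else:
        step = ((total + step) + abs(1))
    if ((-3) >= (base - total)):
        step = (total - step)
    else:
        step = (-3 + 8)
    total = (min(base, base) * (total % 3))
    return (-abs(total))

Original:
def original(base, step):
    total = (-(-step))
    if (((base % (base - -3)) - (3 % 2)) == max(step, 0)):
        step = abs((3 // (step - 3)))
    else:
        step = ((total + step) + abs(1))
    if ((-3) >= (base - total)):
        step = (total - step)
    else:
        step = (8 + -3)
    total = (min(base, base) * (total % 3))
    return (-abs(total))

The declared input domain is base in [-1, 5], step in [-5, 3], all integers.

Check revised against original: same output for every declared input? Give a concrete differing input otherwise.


There is a counterexample at base=-1, step=3: 0 on one side, ERROR on the other.
original: total = 3; (((base % (base - -3)) - (3 % 2)) == max(step, 0)) -> false; step = 7; ((-3) >= (base - total)) -> true; step = -4; total = 0; return 0
revised: total = 3; (((base % (base - -3)) - (3 % 2)) == min(step, 0)) -> true; division by zero -> ERROR
verdict: not equivalent; witness: base=-1, step=3


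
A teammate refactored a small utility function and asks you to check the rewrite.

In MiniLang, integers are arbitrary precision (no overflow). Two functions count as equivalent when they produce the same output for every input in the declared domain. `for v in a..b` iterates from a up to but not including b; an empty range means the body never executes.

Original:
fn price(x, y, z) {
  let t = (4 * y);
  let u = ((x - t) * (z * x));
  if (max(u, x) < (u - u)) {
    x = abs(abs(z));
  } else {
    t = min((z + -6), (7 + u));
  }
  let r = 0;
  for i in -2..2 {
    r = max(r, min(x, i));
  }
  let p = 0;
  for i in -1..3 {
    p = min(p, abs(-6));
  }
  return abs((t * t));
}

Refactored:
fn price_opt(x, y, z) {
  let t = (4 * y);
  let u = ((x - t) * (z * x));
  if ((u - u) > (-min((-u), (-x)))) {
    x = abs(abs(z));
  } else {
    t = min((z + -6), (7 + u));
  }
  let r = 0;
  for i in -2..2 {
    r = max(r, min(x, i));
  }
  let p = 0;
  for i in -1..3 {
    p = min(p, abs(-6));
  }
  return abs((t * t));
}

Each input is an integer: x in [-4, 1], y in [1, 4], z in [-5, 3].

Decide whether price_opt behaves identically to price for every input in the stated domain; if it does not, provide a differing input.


Changes here: min/max/abs usage differs; comparison usage differs; the full 216-point sweep finds no disagreement.
verdict: equivalent


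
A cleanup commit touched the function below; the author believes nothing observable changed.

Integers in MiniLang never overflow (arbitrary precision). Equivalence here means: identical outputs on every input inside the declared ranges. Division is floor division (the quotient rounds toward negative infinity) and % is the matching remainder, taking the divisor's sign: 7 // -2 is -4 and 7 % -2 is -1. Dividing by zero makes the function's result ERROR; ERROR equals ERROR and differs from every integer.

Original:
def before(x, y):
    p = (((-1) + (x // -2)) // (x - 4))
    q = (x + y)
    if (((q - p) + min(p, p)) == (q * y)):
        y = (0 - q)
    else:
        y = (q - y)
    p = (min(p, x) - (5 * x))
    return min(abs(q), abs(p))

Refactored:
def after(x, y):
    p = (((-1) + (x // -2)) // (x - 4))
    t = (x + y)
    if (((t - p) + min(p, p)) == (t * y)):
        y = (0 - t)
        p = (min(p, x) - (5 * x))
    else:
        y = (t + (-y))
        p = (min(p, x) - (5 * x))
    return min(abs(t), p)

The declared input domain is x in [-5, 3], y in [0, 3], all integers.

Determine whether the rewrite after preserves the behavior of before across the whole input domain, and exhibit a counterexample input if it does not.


Try x=1, y=0.
before: p becomes 0; next q becomes 1; next (((q - p) + min(p, p)) == (q * y)) evaluates to false; next y becomes 1; next p becomes -5; next final value 1
after: p becomes 0; next t becomes 1; next (((t - p) + min(p, p)) == (t * y)) evaluates to false; next y becomes 1; next p becomes -5; next final value -5
1 and -5 differ, so these are not the same function on this domain.
verdict: not equivalent; witness: x=1, y=0


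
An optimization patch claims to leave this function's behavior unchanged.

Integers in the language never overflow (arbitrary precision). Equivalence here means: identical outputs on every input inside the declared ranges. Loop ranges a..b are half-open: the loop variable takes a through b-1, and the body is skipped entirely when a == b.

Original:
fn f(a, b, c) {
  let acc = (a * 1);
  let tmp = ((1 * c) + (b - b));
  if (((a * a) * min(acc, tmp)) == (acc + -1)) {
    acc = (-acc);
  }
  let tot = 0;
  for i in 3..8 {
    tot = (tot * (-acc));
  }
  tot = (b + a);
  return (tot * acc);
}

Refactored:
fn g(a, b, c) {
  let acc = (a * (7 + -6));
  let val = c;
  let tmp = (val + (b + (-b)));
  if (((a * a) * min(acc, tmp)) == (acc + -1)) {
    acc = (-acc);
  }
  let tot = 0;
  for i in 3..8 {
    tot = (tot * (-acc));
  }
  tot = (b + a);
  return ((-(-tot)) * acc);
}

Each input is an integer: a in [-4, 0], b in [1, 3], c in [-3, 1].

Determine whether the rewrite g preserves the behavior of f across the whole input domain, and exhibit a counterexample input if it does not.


Changes here: local variable names differ, and arithmetic usage differs, and constant usage differs, and statement counts differ; the full 75-point sweep finds no disagreement.
verdict: equivalent


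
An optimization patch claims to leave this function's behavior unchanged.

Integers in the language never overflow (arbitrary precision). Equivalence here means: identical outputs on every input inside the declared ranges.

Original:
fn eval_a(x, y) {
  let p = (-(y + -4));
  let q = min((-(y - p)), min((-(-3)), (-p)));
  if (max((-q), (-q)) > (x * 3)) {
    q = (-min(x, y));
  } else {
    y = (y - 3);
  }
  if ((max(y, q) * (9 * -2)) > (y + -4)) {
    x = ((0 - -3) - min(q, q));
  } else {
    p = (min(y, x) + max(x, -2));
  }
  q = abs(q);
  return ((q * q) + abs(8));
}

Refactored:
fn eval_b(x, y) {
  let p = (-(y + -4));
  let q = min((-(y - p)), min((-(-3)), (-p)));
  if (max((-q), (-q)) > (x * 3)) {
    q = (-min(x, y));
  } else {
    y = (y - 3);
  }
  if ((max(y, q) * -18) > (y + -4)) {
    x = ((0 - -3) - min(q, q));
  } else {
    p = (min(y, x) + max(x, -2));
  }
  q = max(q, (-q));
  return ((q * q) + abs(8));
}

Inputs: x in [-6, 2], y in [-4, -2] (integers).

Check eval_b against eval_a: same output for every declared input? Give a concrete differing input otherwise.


The two are interchangeable: min/max/abs usage differs, arithmetic usage differs, constant usage differs, and every declared input agrees.
One worked example (x=2, y=-4) — eval_a: p=8, then q=-8, then (max((-q), (-q)) > (x * 3)) is true, then q=4, then ((max(y, q) * (9 * -2)) > (y + -4)) is false, then p=-2, then q=4, then returns 24; eval_b: p=8, then q=-8, then (max((-q), (-q)) > (x * 3)) is true, then q=4, then ((max(y, q) * -18) > (y + -4)) is false, then p=-2, then q=4, then returns 24; agreement on 24.
Sweeping the whole domain (27 inputs) finds no disagreement.
verdict: equivalent


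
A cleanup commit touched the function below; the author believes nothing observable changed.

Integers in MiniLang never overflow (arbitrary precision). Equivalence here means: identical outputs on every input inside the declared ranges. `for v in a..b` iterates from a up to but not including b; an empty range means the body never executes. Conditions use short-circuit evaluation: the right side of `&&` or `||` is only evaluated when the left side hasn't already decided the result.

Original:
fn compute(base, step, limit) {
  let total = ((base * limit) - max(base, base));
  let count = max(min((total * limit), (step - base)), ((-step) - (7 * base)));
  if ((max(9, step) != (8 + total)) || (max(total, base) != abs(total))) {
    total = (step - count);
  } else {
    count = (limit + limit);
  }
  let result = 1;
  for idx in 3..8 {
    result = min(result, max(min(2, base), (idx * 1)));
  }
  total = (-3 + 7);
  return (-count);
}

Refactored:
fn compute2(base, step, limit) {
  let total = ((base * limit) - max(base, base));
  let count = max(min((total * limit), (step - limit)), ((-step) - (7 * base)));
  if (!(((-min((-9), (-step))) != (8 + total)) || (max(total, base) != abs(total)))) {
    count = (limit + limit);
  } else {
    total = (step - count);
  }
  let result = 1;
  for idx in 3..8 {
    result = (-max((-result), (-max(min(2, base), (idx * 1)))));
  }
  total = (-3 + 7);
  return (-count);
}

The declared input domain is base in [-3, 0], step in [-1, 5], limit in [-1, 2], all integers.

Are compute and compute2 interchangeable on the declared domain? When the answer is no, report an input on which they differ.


The rewrite breaks on base=0, step=1, limit=2, where the results are 0 and 1.
compute: total becomes 0; next count becomes 0; next ((max(9, step) != (8 + total)) || (max(total, base) != abs(total))) evaluates to true; next total becomes 1; next result becomes 1; next at idx=3:; next result becomes 1; next at idx=4:; next result becomes 1; next at idx=5:; next result becomes 1; next at idx=6:; next result becomes 1; next at idx=7:; next result becomes 1; next total becomes 4; next final value 0
compute2: total becomes 0; next count becomes -1; next (!(((-min((-9), (-step))) != (8 + total)) || (max(total, base) != abs(total)))) evaluates to false; next total becomes 2; next result becomes 1; next at idx=3:; next result becomes 1; next at idx=4:; next result becomes 1; next at idx=5:; next result becomes 1; next at idx=6:; next result becomes 1; next at idx=7:; next result becomes 1; next total becomes 4; next final value 1
verdict: not equivalent; witness: base=0, step=1, limit=2


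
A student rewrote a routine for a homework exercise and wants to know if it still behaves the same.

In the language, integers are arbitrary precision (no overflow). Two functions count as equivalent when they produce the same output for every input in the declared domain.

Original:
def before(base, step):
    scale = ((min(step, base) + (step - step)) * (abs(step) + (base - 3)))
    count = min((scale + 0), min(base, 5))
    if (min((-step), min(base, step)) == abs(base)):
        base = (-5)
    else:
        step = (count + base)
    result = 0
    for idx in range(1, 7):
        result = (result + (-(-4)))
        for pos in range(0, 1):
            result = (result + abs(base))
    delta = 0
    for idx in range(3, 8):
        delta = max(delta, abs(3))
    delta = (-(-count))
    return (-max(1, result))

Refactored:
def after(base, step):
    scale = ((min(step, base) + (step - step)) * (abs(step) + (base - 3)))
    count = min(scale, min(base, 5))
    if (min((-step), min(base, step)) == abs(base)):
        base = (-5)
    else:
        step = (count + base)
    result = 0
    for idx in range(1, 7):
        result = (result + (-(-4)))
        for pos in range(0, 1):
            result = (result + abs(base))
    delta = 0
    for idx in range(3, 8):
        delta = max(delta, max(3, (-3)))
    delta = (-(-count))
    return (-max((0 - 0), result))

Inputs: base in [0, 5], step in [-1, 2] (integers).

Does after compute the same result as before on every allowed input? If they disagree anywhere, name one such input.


There is a behavioral-looking edit here, yet the outcome never shifts on this domain.
As a probe, take base=1, step=-1: before runs scale = 1; count = 1; (min((-step), min(base, step)) == abs(base)) -> false; step = 2; result = 0; [idx=1]; result = 4; [pos=0]; result = 5; [idx=2]; result = 9; [pos=0]; result = 10; [idx=3]; result = 14; [pos=0]; result = 15; [idx=4]; result = 19; [pos=0]; result = 20; [idx=5]; result = 24; [pos=0]; result = 25; [idx=6]; result = 29; [pos=0]; result = 30; delta = 0; [idx=3]; delta = 3; [idx=4]; delta = 3; [idx=5]; delta = 3; [idx=6]; delta = 3; [idx=7]; delta = 3; delta = 1; return -30; after runs scale = 1; count = 1; (min((-step), min(base, step)) == abs(base)) -> false; step = 2; result = 0; [idx=1]; result = 4; [pos=0]; result = 5; [idx=2]; result = 9; [pos=0]; result = 10; [idx=3]; result = 14; [pos=0]; result = 15; [idx=4]; result = 19; [pos=0]; result = 20; [idx=5]; result = 24; [pos=0]; result = 25; [idx=6]; result = 29; [pos=0]; result = 30; delta = 0; [idx=3]; delta = 3; [idx=4]; delta = 3; [idx=5]; delta = 3; [idx=6]; delta = 3; [idx=7]; delta = 3; delta = 1; return -30; both end at -30.
Across all 24 domain points the two functions coincide.
verdict: equivalent


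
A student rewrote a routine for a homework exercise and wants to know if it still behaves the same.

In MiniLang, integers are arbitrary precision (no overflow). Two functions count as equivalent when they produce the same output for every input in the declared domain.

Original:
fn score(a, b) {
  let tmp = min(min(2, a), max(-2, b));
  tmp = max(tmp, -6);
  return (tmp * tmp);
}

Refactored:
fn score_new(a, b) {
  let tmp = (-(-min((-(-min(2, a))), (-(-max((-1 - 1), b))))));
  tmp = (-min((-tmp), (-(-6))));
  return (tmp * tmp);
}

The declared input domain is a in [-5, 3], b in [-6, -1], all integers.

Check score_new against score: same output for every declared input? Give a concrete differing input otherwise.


The two versions differ — the changes include constant usage differs, plus min/max/abs usage differs, plus arithmetic usage differs.
One worked example (a=0, b=-4) — score: tmp := -2 | tmp := -2 | result 4; score_new: tmp := -2 | tmp := -2 | result 4; agreement on 4.
Every one of the 54 inputs gives matching results.
verdict: equivalent


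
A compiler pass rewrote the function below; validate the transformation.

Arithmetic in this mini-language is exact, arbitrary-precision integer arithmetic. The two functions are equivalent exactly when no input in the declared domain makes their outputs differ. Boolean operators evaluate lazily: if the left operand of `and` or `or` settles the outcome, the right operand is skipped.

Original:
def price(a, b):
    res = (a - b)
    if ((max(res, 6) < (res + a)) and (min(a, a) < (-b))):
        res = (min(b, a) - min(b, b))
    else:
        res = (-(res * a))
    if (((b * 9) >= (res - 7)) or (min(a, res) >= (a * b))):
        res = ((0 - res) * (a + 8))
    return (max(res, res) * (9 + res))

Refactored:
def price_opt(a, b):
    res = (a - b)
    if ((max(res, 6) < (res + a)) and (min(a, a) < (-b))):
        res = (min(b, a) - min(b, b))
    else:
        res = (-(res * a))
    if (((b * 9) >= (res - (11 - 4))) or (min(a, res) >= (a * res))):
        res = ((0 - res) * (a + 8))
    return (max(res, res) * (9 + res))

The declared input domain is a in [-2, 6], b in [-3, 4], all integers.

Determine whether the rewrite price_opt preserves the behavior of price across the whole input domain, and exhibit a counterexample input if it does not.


These are not equivalent — on a=-2, b=-3 the outputs split (22 vs 36).
price: res becomes 1; next ((max(res, 6) < (res + a)) and (min(a, a) < (-b))) evaluates to false; next res becomes 2; next (((b * 9) >= (res - 7)) or (min(a, res) >= (a * b))) evaluates to false; next final value 22
price_opt: res becomes 1; next ((max(res, 6) < (res + a)) and (min(a, a) < (-b))) evaluates to false; next res becomes 2; next (((b * 9) >= (res - (11 - 4))) or (min(a, res) >= (a * res))) evaluates to true; next res becomes -12; next final value 36
verdict: not equivalent; witness: a=-2, b=-3


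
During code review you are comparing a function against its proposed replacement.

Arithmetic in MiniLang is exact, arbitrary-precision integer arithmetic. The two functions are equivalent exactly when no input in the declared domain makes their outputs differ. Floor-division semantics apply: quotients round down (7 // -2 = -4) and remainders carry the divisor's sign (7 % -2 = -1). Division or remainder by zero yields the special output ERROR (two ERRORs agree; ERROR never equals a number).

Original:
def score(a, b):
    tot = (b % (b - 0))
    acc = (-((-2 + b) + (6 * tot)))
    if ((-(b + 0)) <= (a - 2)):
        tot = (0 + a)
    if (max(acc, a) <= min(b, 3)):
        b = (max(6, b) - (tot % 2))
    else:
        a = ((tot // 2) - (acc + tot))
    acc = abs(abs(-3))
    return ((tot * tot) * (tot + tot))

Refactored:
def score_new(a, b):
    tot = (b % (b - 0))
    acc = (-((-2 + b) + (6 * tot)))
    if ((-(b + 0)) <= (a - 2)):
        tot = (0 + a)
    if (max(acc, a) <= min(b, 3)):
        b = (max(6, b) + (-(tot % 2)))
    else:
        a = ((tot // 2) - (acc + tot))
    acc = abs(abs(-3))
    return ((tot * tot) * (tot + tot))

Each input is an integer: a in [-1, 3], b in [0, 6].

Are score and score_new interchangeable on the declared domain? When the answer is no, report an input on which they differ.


Comparing the listings, the differences include: arithmetic usage differs.
As a probe, take a=-1, b=6: score runs tot=0, then acc=-4, then ((-(b + 0)) <= (a - 2)) is true, then tot=-1, then (max(acc, a) <= min(b, 3)) is true, then b=5, then acc=3, then returns -2; score_new runs tot=0, then acc=-4, then ((-(b + 0)) <= (a - 2)) is true, then tot=-1, then (max(acc, a) <= min(b, 3)) is true, then b=5, then acc=3, then returns -2; both end at -2.
An exhaustive pass over the 35 declared inputs shows identical outputs.
verdict: equivalent


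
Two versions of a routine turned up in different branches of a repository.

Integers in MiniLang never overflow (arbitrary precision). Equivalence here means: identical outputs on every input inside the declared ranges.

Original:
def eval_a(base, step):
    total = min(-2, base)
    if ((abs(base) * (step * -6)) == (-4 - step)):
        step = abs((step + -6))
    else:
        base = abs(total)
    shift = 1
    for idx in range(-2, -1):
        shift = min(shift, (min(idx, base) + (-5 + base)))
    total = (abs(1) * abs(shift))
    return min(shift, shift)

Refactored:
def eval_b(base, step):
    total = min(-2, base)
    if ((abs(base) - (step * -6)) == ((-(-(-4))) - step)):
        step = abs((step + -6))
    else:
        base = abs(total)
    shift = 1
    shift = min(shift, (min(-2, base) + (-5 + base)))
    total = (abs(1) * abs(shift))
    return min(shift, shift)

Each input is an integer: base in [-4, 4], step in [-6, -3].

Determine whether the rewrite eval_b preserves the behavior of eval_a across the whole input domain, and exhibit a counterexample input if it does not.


Run the pair on base=0, step=-4.
eval_a: total := -2 | ((abs(base) * (step * -6)) == (-4 - step)): true | step := 10 | shift := 1 | iter idx=-2: | shift := -7 | total := 7 | result -7
eval_b: total := -2 | ((abs(base) - (step * -6)) == ((-(-(-4))) - step)): false | base := 2 | shift := 1 | shift := -5 | total := 5 | result -5
-7 vs -5 — the two versions disagree here.
verdict: not equivalent; witness: base=0, step=-4


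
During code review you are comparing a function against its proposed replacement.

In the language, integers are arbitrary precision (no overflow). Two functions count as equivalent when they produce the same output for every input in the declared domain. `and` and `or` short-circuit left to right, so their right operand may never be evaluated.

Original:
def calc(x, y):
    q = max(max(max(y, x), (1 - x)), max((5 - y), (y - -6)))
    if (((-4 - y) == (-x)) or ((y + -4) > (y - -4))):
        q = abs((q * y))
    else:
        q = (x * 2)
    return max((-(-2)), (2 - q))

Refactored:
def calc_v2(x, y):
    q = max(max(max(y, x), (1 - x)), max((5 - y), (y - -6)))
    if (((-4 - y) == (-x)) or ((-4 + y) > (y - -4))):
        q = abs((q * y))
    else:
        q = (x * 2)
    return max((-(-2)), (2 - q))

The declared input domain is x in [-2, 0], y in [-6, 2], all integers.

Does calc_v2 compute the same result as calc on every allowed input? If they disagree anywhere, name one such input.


The two are interchangeable: same computation, different form, and every declared input agrees.
One worked example (x=-2, y=1) — calc: q becomes 7; next (((-4 - y) == (-x)) or ((y + -4) > (y - -4))) evaluates to false; next q becomes -4; next final value 6; calc_v2: q becomes 7; next (((-4 - y) == (-x)) or ((-4 + y) > (y - -4))) evaluates to false; next q becomes -4; next final value 6; agreement on 6.
An exhaustive pass over the 27 declared inputs shows identical outputs.
verdict: equivalent


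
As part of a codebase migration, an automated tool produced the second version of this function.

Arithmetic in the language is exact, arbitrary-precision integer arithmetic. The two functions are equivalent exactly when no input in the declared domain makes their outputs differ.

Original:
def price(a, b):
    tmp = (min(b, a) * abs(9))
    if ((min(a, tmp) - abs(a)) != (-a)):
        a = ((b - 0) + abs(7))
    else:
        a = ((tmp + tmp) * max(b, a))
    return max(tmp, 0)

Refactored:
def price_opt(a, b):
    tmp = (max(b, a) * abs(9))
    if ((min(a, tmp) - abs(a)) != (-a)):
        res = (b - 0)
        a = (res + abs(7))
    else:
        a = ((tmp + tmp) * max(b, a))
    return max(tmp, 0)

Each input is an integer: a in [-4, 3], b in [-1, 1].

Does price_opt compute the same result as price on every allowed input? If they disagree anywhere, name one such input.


Not equivalent: a=-4, b=1 separates them (0 vs 9).
price: tmp=-36, then ((min(a, tmp) - abs(a)) != (-a)) is true, then a=8, then returns 0
price_opt: tmp=9, then ((min(a, tmp) - abs(a)) != (-a)) is true, then res=1, then a=8, then returns 9
verdict: not equivalent; witness: a=-4, b=1


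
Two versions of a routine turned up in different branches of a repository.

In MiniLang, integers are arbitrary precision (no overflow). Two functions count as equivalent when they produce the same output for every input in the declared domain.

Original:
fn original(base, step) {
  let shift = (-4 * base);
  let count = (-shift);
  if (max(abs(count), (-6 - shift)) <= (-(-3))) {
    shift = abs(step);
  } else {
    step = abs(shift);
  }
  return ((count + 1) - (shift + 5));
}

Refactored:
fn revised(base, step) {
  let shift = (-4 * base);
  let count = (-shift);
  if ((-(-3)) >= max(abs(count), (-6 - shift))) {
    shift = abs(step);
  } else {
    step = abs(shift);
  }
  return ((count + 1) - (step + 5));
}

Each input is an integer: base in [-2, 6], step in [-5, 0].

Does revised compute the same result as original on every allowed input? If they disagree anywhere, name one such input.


Run the pair on base=0, step=-5.
original: shift becomes 0; next count becomes 0; next (max(abs(count), (-6 - shift)) <= (-(-3))) evaluates to true; next shift becomes 5; next final value -9
revised: shift becomes 0; next count becomes 0; next ((-(-3)) >= max(abs(count), (-6 - shift))) evaluates to true; next shift becomes 5; next final value 1
-9 != 1, so the rewrite changes behavior.
verdict: not equivalent; witness: base=0, step=-5


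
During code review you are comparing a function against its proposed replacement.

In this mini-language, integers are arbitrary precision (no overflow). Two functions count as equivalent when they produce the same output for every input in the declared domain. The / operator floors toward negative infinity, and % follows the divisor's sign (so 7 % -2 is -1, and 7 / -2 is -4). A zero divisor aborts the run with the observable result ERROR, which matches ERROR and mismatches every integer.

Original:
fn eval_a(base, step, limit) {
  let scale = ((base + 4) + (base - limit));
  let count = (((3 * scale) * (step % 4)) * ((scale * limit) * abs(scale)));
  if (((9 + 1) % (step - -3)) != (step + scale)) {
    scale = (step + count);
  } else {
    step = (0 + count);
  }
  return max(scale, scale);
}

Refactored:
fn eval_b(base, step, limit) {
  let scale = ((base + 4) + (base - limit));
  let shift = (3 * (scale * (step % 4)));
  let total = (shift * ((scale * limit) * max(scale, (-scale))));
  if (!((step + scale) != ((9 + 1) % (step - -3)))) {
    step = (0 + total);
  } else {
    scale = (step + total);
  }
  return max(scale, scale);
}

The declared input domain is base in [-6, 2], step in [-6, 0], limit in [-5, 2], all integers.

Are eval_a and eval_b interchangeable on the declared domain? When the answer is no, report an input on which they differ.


Changes here: statement counts differ, boolean connective usage differs, min/max/abs usage differs, local variable names differ; the full 504-point sweep finds no disagreement.
verdict: equivalent


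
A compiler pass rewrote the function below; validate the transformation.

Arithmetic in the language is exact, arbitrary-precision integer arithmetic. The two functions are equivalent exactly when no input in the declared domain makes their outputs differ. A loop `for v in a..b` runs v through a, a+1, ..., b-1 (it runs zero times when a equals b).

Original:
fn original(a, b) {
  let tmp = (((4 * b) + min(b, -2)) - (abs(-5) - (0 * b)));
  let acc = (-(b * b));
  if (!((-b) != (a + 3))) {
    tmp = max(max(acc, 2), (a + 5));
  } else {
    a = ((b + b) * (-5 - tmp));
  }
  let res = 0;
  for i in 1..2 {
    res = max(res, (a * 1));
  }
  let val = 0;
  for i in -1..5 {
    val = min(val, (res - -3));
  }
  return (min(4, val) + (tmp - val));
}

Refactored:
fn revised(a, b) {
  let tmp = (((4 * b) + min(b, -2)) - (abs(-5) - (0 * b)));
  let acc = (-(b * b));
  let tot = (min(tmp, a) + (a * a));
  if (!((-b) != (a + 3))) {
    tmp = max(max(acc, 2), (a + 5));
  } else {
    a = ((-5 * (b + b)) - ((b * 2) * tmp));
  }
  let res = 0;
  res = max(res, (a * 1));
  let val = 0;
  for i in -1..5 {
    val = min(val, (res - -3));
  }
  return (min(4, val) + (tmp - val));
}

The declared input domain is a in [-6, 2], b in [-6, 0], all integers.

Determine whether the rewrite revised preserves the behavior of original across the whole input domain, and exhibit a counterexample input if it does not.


The two are interchangeable: min/max/abs usage differs, and loop structure differs, and arithmetic usage differs, and local variable names differ, and constant usage differs, and every declared input agrees.
As a probe, take a=2, b=-5: original runs tmp=-30, then acc=-25, then (!((-b) != (a + 3))) is true, then tmp=7, then res=0, then (i=1), then res=2, then val=0, then (i=-1), then val=0, then (i=0), then val=0, then (i=1), then val=0, then (i=2), then val=0, then (i=3), then val=0, then (i=4), then val=0, then returns 7; revised runs tmp=-30, then acc=-25, then tot=-26, then (!((-b) != (a + 3))) is true, then tmp=7, then res=0, then res=2, then val=0, then (i=-1), then val=0, then (i=0), then val=0, then (i=1), then val=0, then (i=2), then val=0, then (i=3), then val=0, then (i=4), then val=0, then returns 7; both end at 7.
Checked all 63 inputs in the declared domain: the outputs agree on every one.
verdict: equivalent


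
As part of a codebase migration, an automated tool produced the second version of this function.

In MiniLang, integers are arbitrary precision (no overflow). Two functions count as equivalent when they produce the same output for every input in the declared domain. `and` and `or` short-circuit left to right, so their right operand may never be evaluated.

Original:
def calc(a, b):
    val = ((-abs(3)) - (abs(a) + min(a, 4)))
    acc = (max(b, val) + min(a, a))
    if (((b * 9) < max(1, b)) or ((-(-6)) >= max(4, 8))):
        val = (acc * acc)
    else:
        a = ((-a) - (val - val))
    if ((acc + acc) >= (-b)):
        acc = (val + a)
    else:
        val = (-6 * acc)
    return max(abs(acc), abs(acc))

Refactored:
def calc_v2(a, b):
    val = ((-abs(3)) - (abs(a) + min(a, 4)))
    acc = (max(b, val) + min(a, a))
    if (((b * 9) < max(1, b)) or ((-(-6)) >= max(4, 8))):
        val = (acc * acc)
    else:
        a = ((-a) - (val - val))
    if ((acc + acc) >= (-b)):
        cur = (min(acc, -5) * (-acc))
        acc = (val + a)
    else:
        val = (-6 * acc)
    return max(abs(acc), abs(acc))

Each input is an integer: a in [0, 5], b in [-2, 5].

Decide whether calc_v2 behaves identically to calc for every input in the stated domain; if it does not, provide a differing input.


Equivalent — the differences include min/max/abs usage differs, and local variable names differ, and constant usage differs, and statement counts differ, and arithmetic usage differs, yet no declared input distinguishes the two.
As a probe, take a=2, b=3: calc runs val := -7 | acc := 5 | (((b * 9) < max(1, b)) or ((-(-6)) >= max(4, 8))): false | a := -2 | ((acc + acc) >= (-b)): true | acc := -9 | result 9; calc_v2 runs val := -7 | acc := 5 | (((b * 9) < max(1, b)) or ((-(-6)) >= max(4, 8))): false | a := -2 | ((acc + acc) >= (-b)): true | cur := 25 | acc := -9 | result 9; both end at 9.
Every one of the 48 inputs gives matching results.
verdict: equivalent


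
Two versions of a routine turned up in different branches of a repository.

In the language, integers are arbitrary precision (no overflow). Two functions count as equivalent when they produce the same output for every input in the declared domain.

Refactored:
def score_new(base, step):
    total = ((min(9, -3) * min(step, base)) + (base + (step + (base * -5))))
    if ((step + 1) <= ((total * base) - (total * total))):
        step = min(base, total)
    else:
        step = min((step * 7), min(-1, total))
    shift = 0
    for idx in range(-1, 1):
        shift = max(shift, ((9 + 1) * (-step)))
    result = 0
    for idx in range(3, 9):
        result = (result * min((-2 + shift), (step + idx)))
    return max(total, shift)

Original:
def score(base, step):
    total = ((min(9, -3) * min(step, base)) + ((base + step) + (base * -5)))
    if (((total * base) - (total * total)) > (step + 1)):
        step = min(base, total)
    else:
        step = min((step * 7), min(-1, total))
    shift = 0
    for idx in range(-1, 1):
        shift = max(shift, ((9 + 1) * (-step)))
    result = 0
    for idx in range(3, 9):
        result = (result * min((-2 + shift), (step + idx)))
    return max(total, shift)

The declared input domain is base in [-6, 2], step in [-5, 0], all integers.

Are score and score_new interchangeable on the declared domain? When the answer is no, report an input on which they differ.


On input base=1, step=-3, score returns 210 while score_new returns 2.
verdict: not equivalent; witness: base=1, step=-3


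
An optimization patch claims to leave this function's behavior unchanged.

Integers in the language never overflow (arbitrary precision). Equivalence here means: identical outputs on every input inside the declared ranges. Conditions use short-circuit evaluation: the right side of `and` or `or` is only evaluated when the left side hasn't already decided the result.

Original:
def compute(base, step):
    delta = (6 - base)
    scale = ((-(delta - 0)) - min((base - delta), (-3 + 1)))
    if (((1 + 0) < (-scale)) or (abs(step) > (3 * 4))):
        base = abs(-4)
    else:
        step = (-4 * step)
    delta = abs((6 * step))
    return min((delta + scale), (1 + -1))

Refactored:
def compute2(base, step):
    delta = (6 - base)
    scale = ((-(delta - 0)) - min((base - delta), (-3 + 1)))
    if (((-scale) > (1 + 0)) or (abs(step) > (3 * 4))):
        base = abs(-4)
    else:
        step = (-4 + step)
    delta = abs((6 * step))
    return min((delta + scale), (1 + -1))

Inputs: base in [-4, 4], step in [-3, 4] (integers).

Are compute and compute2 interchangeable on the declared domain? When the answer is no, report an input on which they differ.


base=1, step=0 yields -1 from compute but 0 from compute2.
verdict: not equivalent; witness: base=1, step=0


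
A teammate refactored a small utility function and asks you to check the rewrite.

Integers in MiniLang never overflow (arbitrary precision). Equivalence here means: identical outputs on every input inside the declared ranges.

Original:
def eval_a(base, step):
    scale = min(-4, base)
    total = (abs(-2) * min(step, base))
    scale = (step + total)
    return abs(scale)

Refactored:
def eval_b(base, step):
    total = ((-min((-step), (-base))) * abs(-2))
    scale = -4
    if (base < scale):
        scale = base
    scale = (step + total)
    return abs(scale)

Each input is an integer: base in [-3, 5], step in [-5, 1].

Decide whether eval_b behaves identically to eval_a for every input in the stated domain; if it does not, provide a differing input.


Try base=-3, step=-5.
eval_a: scale = -4; total = -10; scale = -15; return 15
eval_b: total = -6; scale = -4; (base < scale) -> false; scale = -11; return 11
15 and 11 differ, so these are not the same function on this domain.
verdict: not equivalent; witness: base=-3, step=-5


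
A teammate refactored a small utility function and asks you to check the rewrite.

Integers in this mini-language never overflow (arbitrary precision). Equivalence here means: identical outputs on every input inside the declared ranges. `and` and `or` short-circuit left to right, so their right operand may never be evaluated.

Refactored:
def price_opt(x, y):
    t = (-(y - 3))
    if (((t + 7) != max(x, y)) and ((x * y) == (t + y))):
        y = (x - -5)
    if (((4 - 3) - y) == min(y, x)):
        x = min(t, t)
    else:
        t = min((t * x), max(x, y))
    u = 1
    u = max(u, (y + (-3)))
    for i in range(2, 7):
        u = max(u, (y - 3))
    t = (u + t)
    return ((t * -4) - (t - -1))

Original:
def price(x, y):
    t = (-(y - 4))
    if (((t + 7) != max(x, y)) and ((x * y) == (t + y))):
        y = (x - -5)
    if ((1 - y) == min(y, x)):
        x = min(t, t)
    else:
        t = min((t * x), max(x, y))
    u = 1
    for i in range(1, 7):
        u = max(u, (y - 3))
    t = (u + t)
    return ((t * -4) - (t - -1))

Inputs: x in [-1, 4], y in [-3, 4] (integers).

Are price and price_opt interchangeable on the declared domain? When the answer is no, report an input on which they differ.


These are not equivalent — on x=-1, y=-3 the outputs split (29 vs 24).
price: t := 7 | (((t + 7) != max(x, y)) and ((x * y) == (t + y))): false | ((1 - y) == min(y, x)): false | t := -7 | u := 1 | iter i=1: | u := 1 | iter i=2: | u := 1 | iter i=3: | u := 1 | iter i=4: | u := 1 | iter i=5: | u := 1 | iter i=6: | u := 1 | t := -6 | result 29
price_opt: t := 6 | (((t + 7) != max(x, y)) and ((x * y) == (t + y))): true | y := 4 | (((4 - 3) - y) == min(y, x)): false | t := -6 | u := 1 | u := 1 | iter i=2: | u := 1 | iter i=3: | u := 1 | iter i=4: | u := 1 | iter i=5: | u := 1 | iter i=6: | u := 1 | t := -5 | result 24
verdict: not equivalent; witness: x=-1, y=-3


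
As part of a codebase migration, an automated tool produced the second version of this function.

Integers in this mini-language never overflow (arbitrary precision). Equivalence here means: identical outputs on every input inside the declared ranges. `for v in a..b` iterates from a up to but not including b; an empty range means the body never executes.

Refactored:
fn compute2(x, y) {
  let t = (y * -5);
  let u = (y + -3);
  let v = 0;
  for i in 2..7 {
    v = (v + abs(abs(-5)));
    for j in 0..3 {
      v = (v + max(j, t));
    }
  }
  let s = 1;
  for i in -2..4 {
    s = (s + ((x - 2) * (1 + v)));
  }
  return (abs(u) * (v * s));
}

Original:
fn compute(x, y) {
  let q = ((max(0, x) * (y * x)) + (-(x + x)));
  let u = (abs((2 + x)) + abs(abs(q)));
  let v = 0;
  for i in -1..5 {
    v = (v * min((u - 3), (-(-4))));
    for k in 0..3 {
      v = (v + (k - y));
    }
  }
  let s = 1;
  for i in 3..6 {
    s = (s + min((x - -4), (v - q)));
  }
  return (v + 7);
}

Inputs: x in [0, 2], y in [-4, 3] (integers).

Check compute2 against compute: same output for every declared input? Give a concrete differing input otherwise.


The rewrite breaks on x=0, y=-4, where the results are 7 and -8897525.
compute: q := 0 | u := 2 | v := 0 | iter i=-1: | v := 0 | iter k=0: | v := 4 | iter k=1: | v := 9 | iter k=2: | v := 15 | iter i=0: | v := -15 | iter k=0: | v := -11 | iter k=1: | v := -6 | iter k=2: | v := 0 | iter i=1: | v := 0 | iter k=0: | v := 4 | iter k=1: | v := 9 | iter k=2: | v := 15 | iter i=2: | v := -15 | iter k=0: | v := -11 | iter k=1: | v := -6 | iter k=2: | v := 0 | iter i=3: | v := 0 | iter k=0: | v := 4 | iter k=1: | v := 9 | iter k=2: | v := 15 | iter i=4: | v := -15 | iter k=0: | v := -11 | iter k=1: | v := -6 | iter k=2: | v := 0 | s := 1 | iter i=3: | s := 1 | iter i=4: | s := 1 | iter i=5: | s := 1 | result 7
compute2: t := 20 | u := -7 | v := 0 | iter i=2: | v := 5 | iter j=0: | v := 25 | iter j=1: | v := 45 | iter j=2: | v := 65 | iter i=3: | v := 70 | iter j=0: | v := 90 | iter j=1: | v := 110 | iter j=2: | v := 130 | iter i=4: | v := 135 | iter j=0: | v := 155 | iter j=1: | v := 175 | iter j=2: | v := 195 | iter i=5: | v := 200 | iter j=0: | v := 220 | iter j=1: | v := 240 | iter j=2: | v := 260 | iter i=6: | v := 265 | iter j=0: | v := 285 | iter j=1: | v := 305 | iter j=2: | v := 325 | s := 1 | iter i=-2: | s := -651 | iter i=-1: | s := -1303 | iter i=0: | s := -1955 | iter i=1: | s := -2607 | iter i=2: | s := -3259 | iter i=3: | s := -3911 | result -8897525
verdict: not equivalent; witness: x=0, y=-4
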